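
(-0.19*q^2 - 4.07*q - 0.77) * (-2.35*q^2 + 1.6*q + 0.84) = 0.4465*q^4 + 9.2605*q^3 - 4.8621*q^2 - 4.6508*q - 0.6468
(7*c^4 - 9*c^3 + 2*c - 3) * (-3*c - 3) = -21*c^5 + 6*c^4 + 27*c^3 - 6*c^2 + 3*c + 9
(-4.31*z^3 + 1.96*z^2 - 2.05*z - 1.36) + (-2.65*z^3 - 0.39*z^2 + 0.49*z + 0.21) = -6.96*z^3 + 1.57*z^2 - 1.56*z - 1.15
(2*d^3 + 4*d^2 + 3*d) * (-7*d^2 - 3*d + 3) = -14*d^5 - 34*d^4 - 27*d^3 + 3*d^2 + 9*d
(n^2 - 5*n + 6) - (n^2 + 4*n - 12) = 18 - 9*n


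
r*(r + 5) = r^2 + 5*r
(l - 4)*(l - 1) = l^2 - 5*l + 4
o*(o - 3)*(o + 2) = o^3 - o^2 - 6*o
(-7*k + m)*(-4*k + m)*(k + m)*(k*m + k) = 28*k^4*m + 28*k^4 + 17*k^3*m^2 + 17*k^3*m - 10*k^2*m^3 - 10*k^2*m^2 + k*m^4 + k*m^3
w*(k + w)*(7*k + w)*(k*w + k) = 7*k^3*w^2 + 7*k^3*w + 8*k^2*w^3 + 8*k^2*w^2 + k*w^4 + k*w^3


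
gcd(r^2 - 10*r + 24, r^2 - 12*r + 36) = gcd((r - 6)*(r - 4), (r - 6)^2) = r - 6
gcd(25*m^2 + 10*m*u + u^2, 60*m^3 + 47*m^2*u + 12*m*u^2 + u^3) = 5*m + u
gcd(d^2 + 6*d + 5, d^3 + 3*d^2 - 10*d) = d + 5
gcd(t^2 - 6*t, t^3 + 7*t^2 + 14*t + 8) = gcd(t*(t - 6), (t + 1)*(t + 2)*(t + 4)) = 1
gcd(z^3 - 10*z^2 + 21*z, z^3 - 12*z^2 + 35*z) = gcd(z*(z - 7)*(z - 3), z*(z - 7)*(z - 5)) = z^2 - 7*z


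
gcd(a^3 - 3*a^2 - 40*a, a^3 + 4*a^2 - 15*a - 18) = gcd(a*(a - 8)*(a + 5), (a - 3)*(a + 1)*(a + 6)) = 1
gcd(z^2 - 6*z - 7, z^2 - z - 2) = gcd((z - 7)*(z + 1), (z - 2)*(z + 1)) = z + 1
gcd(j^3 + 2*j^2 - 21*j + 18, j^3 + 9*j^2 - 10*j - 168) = j + 6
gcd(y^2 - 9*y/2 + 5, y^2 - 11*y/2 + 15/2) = y - 5/2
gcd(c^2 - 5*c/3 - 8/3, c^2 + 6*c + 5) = c + 1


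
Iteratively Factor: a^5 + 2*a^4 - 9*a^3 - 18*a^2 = (a)*(a^4 + 2*a^3 - 9*a^2 - 18*a) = a*(a + 2)*(a^3 - 9*a) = a^2*(a + 2)*(a^2 - 9) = a^2*(a - 3)*(a + 2)*(a + 3)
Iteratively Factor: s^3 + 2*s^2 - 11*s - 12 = (s + 4)*(s^2 - 2*s - 3) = (s - 3)*(s + 4)*(s + 1)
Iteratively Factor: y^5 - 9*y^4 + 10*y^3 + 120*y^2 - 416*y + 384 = (y - 4)*(y^4 - 5*y^3 - 10*y^2 + 80*y - 96) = (y - 4)*(y - 2)*(y^3 - 3*y^2 - 16*y + 48) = (y - 4)*(y - 2)*(y + 4)*(y^2 - 7*y + 12) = (y - 4)^2*(y - 2)*(y + 4)*(y - 3)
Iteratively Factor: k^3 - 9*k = (k)*(k^2 - 9) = k*(k + 3)*(k - 3)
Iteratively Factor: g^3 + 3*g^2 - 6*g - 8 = (g + 1)*(g^2 + 2*g - 8) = (g + 1)*(g + 4)*(g - 2)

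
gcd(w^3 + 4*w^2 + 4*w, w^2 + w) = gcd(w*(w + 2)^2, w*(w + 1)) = w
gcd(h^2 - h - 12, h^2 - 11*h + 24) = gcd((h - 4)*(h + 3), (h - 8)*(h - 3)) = 1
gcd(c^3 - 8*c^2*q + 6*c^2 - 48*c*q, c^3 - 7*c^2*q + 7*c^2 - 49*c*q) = c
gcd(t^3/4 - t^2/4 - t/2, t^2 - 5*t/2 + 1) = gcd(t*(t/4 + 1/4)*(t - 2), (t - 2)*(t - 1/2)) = t - 2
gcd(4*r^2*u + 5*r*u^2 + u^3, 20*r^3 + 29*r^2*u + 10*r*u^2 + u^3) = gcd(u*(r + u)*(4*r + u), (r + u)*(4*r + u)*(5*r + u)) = 4*r^2 + 5*r*u + u^2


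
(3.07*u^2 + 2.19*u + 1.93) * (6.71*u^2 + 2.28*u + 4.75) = 20.5997*u^4 + 21.6945*u^3 + 32.526*u^2 + 14.8029*u + 9.1675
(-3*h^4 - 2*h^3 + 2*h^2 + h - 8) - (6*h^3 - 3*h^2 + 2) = -3*h^4 - 8*h^3 + 5*h^2 + h - 10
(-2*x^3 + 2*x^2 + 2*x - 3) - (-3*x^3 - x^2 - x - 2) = x^3 + 3*x^2 + 3*x - 1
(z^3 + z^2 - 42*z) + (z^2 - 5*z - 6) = z^3 + 2*z^2 - 47*z - 6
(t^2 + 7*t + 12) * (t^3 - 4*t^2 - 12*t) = t^5 + 3*t^4 - 28*t^3 - 132*t^2 - 144*t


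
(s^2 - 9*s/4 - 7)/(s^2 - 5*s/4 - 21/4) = (s - 4)/(s - 3)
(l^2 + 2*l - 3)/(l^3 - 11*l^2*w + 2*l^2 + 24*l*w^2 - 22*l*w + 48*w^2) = (l^2 + 2*l - 3)/(l^3 - 11*l^2*w + 2*l^2 + 24*l*w^2 - 22*l*w + 48*w^2)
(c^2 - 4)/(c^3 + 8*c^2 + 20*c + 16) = (c - 2)/(c^2 + 6*c + 8)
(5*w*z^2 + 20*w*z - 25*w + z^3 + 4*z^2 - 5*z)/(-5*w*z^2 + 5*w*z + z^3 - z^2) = (5*w*z + 25*w + z^2 + 5*z)/(z*(-5*w + z))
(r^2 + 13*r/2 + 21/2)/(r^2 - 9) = (r + 7/2)/(r - 3)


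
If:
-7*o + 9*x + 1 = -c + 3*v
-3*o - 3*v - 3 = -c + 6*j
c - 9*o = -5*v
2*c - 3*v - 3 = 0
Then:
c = 243*x/118 + 213/118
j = -99*x/118 - 27/59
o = 117*x/118 + 37/118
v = 81*x/59 + 12/59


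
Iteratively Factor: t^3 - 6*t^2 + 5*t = (t - 5)*(t^2 - t) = (t - 5)*(t - 1)*(t)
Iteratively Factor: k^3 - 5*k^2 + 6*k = (k - 3)*(k^2 - 2*k) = k*(k - 3)*(k - 2)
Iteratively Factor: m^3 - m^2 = (m)*(m^2 - m) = m*(m - 1)*(m)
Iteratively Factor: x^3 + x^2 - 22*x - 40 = (x + 2)*(x^2 - x - 20) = (x + 2)*(x + 4)*(x - 5)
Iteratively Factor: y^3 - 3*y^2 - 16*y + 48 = (y - 4)*(y^2 + y - 12) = (y - 4)*(y + 4)*(y - 3)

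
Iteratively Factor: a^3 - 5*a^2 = (a - 5)*(a^2) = a*(a - 5)*(a)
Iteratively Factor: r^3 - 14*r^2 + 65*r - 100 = (r - 5)*(r^2 - 9*r + 20) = (r - 5)^2*(r - 4)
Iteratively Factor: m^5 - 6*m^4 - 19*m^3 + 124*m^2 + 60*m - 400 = (m + 2)*(m^4 - 8*m^3 - 3*m^2 + 130*m - 200) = (m - 2)*(m + 2)*(m^3 - 6*m^2 - 15*m + 100) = (m - 5)*(m - 2)*(m + 2)*(m^2 - m - 20) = (m - 5)*(m - 2)*(m + 2)*(m + 4)*(m - 5)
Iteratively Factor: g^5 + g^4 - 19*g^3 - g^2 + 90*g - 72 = (g - 2)*(g^4 + 3*g^3 - 13*g^2 - 27*g + 36) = (g - 2)*(g + 4)*(g^3 - g^2 - 9*g + 9) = (g - 3)*(g - 2)*(g + 4)*(g^2 + 2*g - 3) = (g - 3)*(g - 2)*(g - 1)*(g + 4)*(g + 3)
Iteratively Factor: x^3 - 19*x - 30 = (x - 5)*(x^2 + 5*x + 6) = (x - 5)*(x + 2)*(x + 3)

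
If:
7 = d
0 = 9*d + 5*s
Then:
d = 7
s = -63/5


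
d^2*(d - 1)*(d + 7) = d^4 + 6*d^3 - 7*d^2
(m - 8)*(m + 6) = m^2 - 2*m - 48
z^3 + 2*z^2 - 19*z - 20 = (z - 4)*(z + 1)*(z + 5)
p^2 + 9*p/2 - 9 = (p - 3/2)*(p + 6)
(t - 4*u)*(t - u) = t^2 - 5*t*u + 4*u^2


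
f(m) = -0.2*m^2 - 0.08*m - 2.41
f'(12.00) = -4.88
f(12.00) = -32.17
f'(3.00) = -1.28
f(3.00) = -4.45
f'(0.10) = -0.12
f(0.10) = -2.42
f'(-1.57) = 0.55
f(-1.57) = -2.78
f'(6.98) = -2.87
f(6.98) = -12.71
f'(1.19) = -0.56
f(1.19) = -2.79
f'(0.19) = -0.16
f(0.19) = -2.43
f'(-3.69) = 1.40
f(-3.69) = -4.84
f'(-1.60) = 0.56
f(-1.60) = -2.79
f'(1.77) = -0.79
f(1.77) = -3.18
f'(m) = -0.4*m - 0.08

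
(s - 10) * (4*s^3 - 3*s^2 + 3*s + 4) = 4*s^4 - 43*s^3 + 33*s^2 - 26*s - 40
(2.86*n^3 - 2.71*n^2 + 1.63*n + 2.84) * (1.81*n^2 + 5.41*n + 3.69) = 5.1766*n^5 + 10.5675*n^4 - 1.1574*n^3 + 3.9588*n^2 + 21.3791*n + 10.4796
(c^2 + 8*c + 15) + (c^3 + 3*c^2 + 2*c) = c^3 + 4*c^2 + 10*c + 15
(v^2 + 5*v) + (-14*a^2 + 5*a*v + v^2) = -14*a^2 + 5*a*v + 2*v^2 + 5*v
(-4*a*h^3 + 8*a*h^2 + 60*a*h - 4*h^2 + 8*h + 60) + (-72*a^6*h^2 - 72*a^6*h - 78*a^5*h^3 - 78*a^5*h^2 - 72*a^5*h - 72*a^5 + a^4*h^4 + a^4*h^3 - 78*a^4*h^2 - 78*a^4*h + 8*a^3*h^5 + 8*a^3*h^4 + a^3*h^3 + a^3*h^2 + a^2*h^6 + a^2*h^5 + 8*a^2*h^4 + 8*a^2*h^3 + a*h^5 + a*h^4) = -72*a^6*h^2 - 72*a^6*h - 78*a^5*h^3 - 78*a^5*h^2 - 72*a^5*h - 72*a^5 + a^4*h^4 + a^4*h^3 - 78*a^4*h^2 - 78*a^4*h + 8*a^3*h^5 + 8*a^3*h^4 + a^3*h^3 + a^3*h^2 + a^2*h^6 + a^2*h^5 + 8*a^2*h^4 + 8*a^2*h^3 + a*h^5 + a*h^4 - 4*a*h^3 + 8*a*h^2 + 60*a*h - 4*h^2 + 8*h + 60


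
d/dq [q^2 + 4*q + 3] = 2*q + 4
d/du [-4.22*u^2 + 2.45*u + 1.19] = 2.45 - 8.44*u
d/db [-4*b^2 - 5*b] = -8*b - 5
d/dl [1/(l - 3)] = -1/(l - 3)^2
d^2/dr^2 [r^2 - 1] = 2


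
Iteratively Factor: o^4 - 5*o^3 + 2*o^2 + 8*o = (o - 4)*(o^3 - o^2 - 2*o) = o*(o - 4)*(o^2 - o - 2) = o*(o - 4)*(o - 2)*(o + 1)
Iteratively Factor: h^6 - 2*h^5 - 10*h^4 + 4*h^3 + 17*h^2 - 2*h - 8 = (h + 1)*(h^5 - 3*h^4 - 7*h^3 + 11*h^2 + 6*h - 8) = (h + 1)^2*(h^4 - 4*h^3 - 3*h^2 + 14*h - 8) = (h - 1)*(h + 1)^2*(h^3 - 3*h^2 - 6*h + 8) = (h - 4)*(h - 1)*(h + 1)^2*(h^2 + h - 2) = (h - 4)*(h - 1)^2*(h + 1)^2*(h + 2)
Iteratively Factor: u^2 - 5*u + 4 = (u - 4)*(u - 1)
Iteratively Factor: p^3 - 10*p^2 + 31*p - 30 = (p - 3)*(p^2 - 7*p + 10) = (p - 5)*(p - 3)*(p - 2)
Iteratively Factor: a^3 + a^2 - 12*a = (a)*(a^2 + a - 12) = a*(a + 4)*(a - 3)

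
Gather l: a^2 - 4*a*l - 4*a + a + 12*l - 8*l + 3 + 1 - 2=a^2 - 3*a + l*(4 - 4*a) + 2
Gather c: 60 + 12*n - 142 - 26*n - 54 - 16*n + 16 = -30*n - 120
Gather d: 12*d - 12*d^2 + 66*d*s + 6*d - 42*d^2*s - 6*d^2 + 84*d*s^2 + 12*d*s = d^2*(-42*s - 18) + d*(84*s^2 + 78*s + 18)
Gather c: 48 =48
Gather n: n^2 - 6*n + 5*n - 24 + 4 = n^2 - n - 20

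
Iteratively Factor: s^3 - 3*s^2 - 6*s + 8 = (s - 4)*(s^2 + s - 2) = (s - 4)*(s + 2)*(s - 1)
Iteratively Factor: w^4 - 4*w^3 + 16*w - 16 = (w + 2)*(w^3 - 6*w^2 + 12*w - 8) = (w - 2)*(w + 2)*(w^2 - 4*w + 4) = (w - 2)^2*(w + 2)*(w - 2)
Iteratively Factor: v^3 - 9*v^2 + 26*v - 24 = (v - 4)*(v^2 - 5*v + 6) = (v - 4)*(v - 3)*(v - 2)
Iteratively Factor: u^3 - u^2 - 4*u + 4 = (u - 2)*(u^2 + u - 2) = (u - 2)*(u + 2)*(u - 1)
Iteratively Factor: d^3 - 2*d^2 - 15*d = (d + 3)*(d^2 - 5*d) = d*(d + 3)*(d - 5)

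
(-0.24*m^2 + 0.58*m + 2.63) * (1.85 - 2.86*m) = 0.6864*m^3 - 2.1028*m^2 - 6.4488*m + 4.8655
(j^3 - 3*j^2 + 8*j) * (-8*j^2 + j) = -8*j^5 + 25*j^4 - 67*j^3 + 8*j^2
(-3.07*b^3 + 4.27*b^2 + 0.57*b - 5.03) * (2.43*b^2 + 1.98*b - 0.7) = -7.4601*b^5 + 4.2975*b^4 + 11.9887*b^3 - 14.0833*b^2 - 10.3584*b + 3.521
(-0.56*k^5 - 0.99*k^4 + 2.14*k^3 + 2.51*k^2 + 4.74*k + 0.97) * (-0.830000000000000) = 0.4648*k^5 + 0.8217*k^4 - 1.7762*k^3 - 2.0833*k^2 - 3.9342*k - 0.8051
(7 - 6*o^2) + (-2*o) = -6*o^2 - 2*o + 7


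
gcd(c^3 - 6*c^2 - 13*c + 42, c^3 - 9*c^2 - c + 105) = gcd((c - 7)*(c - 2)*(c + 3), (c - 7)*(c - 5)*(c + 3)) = c^2 - 4*c - 21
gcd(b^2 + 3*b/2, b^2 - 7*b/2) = b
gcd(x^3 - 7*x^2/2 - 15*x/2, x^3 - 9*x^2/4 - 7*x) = x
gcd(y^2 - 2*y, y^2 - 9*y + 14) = y - 2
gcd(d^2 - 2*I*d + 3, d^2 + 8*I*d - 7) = d + I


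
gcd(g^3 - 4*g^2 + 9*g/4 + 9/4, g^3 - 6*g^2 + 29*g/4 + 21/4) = g^2 - 5*g/2 - 3/2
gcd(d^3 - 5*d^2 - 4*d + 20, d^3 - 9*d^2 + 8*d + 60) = d^2 - 3*d - 10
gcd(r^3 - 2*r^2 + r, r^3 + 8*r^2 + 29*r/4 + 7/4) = 1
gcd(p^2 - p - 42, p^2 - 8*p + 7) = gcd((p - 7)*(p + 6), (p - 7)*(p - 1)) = p - 7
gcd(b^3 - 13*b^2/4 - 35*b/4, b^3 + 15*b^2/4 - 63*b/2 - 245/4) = b^2 - 13*b/4 - 35/4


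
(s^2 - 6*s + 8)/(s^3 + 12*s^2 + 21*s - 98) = (s - 4)/(s^2 + 14*s + 49)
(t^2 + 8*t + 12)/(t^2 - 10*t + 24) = (t^2 + 8*t + 12)/(t^2 - 10*t + 24)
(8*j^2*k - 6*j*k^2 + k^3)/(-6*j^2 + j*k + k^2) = k*(-4*j + k)/(3*j + k)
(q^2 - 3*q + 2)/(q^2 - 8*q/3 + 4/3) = 3*(q - 1)/(3*q - 2)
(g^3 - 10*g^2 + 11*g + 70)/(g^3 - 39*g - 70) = (g - 5)/(g + 5)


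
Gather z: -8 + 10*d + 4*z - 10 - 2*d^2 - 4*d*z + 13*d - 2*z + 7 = -2*d^2 + 23*d + z*(2 - 4*d) - 11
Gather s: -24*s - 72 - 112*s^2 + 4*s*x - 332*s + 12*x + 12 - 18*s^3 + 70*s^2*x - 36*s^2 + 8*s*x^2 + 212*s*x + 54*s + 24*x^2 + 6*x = -18*s^3 + s^2*(70*x - 148) + s*(8*x^2 + 216*x - 302) + 24*x^2 + 18*x - 60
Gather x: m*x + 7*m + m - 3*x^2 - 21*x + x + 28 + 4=8*m - 3*x^2 + x*(m - 20) + 32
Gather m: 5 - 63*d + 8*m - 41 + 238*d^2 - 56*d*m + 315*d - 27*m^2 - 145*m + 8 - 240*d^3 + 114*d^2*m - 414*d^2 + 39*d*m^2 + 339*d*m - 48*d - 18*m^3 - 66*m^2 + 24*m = -240*d^3 - 176*d^2 + 204*d - 18*m^3 + m^2*(39*d - 93) + m*(114*d^2 + 283*d - 113) - 28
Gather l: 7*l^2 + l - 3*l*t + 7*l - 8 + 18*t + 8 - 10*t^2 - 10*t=7*l^2 + l*(8 - 3*t) - 10*t^2 + 8*t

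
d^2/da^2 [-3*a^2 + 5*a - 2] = -6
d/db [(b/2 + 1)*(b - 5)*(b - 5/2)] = 3*b^2/2 - 11*b/2 - 5/4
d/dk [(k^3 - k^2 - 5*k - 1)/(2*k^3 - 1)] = (2*k^4 + 20*k^3 + 3*k^2 + 2*k + 5)/(4*k^6 - 4*k^3 + 1)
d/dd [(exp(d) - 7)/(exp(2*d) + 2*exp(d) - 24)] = (-2*(exp(d) - 7)*(exp(d) + 1) + exp(2*d) + 2*exp(d) - 24)*exp(d)/(exp(2*d) + 2*exp(d) - 24)^2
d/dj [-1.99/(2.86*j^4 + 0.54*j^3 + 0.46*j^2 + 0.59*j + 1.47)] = (22.7656*j^3 + 3.2238*j^2 + 1.8308*j + 1.1741)/(2.86*j^4 + 0.54*j^3 + 0.46*j^2 + 0.59*j + 1.47)^2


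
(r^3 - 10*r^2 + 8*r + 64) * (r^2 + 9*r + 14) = r^5 - r^4 - 68*r^3 - 4*r^2 + 688*r + 896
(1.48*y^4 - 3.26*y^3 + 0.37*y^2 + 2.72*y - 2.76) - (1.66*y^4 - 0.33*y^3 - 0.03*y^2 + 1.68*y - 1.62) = -0.18*y^4 - 2.93*y^3 + 0.4*y^2 + 1.04*y - 1.14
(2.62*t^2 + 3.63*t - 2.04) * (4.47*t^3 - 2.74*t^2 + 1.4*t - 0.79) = 11.7114*t^5 + 9.0473*t^4 - 15.397*t^3 + 8.6018*t^2 - 5.7237*t + 1.6116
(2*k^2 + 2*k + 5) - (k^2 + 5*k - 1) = k^2 - 3*k + 6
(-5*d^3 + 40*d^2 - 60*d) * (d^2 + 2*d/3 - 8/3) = -5*d^5 + 110*d^4/3 - 20*d^3 - 440*d^2/3 + 160*d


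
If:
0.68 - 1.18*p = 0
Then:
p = 0.58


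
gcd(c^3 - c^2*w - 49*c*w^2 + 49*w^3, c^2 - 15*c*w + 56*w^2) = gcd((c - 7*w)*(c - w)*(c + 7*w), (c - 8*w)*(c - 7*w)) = -c + 7*w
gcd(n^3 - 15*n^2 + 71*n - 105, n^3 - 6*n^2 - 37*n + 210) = n^2 - 12*n + 35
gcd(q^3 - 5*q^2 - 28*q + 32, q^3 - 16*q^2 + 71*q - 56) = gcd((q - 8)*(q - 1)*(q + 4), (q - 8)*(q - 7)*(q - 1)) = q^2 - 9*q + 8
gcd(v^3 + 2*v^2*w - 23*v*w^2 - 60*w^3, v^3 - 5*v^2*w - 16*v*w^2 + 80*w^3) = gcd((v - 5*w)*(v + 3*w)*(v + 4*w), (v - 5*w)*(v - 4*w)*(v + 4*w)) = v^2 - v*w - 20*w^2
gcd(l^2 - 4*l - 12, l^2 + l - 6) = 1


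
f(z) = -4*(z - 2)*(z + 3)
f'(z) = -8*z - 4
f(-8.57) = -235.50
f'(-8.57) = 64.56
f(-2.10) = 14.76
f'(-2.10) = 12.80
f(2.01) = -0.20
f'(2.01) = -20.08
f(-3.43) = -9.34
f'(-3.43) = 23.44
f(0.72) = 19.05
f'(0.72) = -9.76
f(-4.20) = -29.76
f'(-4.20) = 29.60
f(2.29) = -6.14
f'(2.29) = -22.32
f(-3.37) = -7.95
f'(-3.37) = 22.96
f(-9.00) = -264.00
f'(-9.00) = 68.00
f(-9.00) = -264.00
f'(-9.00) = 68.00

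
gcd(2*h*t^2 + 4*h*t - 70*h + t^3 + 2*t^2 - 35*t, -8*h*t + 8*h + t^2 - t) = 1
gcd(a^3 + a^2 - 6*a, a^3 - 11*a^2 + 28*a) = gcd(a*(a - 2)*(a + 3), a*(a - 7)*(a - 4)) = a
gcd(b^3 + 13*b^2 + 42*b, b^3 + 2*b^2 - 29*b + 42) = b + 7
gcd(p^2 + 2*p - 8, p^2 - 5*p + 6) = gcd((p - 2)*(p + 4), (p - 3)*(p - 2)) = p - 2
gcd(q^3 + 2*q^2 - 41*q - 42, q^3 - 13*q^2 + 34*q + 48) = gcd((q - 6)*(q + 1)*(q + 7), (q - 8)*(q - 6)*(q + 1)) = q^2 - 5*q - 6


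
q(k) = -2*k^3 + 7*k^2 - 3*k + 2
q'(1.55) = 4.28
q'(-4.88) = -214.21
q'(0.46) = 2.17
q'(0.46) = 2.17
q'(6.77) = -183.22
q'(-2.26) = -65.29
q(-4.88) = 415.77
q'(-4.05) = -158.12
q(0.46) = 1.91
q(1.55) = 6.72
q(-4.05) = 261.83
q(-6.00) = 704.00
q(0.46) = 1.91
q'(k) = -6*k^2 + 14*k - 3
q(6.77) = -318.06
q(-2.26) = 67.62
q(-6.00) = 704.00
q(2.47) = 7.16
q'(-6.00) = -303.00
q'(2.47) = -5.03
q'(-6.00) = -303.00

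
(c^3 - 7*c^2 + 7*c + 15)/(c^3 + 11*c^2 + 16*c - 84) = (c^3 - 7*c^2 + 7*c + 15)/(c^3 + 11*c^2 + 16*c - 84)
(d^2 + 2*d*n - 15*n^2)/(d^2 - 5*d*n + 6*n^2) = (d + 5*n)/(d - 2*n)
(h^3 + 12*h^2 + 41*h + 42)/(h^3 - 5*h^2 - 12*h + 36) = (h^2 + 9*h + 14)/(h^2 - 8*h + 12)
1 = 1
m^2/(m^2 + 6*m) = m/(m + 6)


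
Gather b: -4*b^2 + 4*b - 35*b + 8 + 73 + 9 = -4*b^2 - 31*b + 90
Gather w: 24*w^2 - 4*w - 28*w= 24*w^2 - 32*w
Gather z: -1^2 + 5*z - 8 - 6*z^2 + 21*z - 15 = -6*z^2 + 26*z - 24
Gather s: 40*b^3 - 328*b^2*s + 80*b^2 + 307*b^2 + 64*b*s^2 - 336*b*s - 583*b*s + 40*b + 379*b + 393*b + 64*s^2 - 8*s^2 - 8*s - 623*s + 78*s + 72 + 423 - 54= 40*b^3 + 387*b^2 + 812*b + s^2*(64*b + 56) + s*(-328*b^2 - 919*b - 553) + 441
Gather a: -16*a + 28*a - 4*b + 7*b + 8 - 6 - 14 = 12*a + 3*b - 12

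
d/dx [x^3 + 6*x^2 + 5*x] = 3*x^2 + 12*x + 5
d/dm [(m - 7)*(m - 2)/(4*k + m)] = ((4*k + m)*(2*m - 9) - (m - 7)*(m - 2))/(4*k + m)^2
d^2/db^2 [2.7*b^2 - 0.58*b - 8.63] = 5.40000000000000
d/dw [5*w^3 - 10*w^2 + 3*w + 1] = 15*w^2 - 20*w + 3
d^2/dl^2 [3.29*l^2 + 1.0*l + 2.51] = 6.58000000000000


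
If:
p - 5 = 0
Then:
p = 5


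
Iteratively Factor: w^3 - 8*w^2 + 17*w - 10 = (w - 5)*(w^2 - 3*w + 2) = (w - 5)*(w - 1)*(w - 2)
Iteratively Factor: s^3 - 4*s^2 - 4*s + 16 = (s - 4)*(s^2 - 4) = (s - 4)*(s + 2)*(s - 2)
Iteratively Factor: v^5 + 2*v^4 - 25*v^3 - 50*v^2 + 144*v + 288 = (v + 4)*(v^4 - 2*v^3 - 17*v^2 + 18*v + 72) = (v + 2)*(v + 4)*(v^3 - 4*v^2 - 9*v + 36) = (v - 4)*(v + 2)*(v + 4)*(v^2 - 9) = (v - 4)*(v - 3)*(v + 2)*(v + 4)*(v + 3)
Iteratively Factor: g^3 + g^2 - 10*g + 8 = (g + 4)*(g^2 - 3*g + 2) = (g - 1)*(g + 4)*(g - 2)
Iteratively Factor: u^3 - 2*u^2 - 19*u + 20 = (u - 1)*(u^2 - u - 20) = (u - 1)*(u + 4)*(u - 5)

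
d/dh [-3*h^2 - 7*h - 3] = -6*h - 7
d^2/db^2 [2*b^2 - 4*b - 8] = 4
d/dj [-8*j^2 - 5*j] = -16*j - 5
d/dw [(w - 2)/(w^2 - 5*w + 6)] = -1/(w^2 - 6*w + 9)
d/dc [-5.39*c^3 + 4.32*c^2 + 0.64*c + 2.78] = -16.17*c^2 + 8.64*c + 0.64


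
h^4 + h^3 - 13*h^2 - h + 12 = (h - 3)*(h - 1)*(h + 1)*(h + 4)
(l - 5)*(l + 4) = l^2 - l - 20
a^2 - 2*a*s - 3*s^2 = (a - 3*s)*(a + s)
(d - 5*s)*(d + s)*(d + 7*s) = d^3 + 3*d^2*s - 33*d*s^2 - 35*s^3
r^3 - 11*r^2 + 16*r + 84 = (r - 7)*(r - 6)*(r + 2)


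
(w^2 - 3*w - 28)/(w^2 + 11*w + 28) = (w - 7)/(w + 7)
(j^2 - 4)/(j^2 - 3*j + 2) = (j + 2)/(j - 1)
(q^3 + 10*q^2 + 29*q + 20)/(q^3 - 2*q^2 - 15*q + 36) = (q^2 + 6*q + 5)/(q^2 - 6*q + 9)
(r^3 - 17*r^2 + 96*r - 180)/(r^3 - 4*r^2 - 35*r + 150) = (r^2 - 12*r + 36)/(r^2 + r - 30)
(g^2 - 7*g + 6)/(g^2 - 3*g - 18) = (g - 1)/(g + 3)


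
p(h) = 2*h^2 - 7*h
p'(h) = 4*h - 7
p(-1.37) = 13.34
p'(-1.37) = -12.48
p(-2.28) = 26.36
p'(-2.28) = -16.12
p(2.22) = -5.68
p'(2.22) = 1.88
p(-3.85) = 56.60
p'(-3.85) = -22.40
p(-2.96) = 38.24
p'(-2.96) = -18.84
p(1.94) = -6.05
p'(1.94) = 0.76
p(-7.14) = 151.94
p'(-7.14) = -35.56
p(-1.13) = 10.46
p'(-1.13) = -11.52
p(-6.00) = 114.00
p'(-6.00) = -31.00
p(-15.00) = 555.00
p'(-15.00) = -67.00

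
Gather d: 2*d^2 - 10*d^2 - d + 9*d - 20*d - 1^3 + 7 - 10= -8*d^2 - 12*d - 4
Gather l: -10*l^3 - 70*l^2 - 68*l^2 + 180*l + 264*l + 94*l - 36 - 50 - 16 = -10*l^3 - 138*l^2 + 538*l - 102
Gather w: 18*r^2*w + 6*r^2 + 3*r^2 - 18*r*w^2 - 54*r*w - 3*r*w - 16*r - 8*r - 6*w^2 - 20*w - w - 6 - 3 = 9*r^2 - 24*r + w^2*(-18*r - 6) + w*(18*r^2 - 57*r - 21) - 9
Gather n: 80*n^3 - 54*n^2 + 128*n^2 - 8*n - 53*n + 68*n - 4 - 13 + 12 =80*n^3 + 74*n^2 + 7*n - 5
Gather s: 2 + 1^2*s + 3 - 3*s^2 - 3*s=-3*s^2 - 2*s + 5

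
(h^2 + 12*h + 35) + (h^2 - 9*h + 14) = 2*h^2 + 3*h + 49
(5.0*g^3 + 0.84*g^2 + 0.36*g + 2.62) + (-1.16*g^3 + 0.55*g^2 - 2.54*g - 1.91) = 3.84*g^3 + 1.39*g^2 - 2.18*g + 0.71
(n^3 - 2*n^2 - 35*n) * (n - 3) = n^4 - 5*n^3 - 29*n^2 + 105*n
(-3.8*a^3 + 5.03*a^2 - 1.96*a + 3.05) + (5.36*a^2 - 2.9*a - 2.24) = -3.8*a^3 + 10.39*a^2 - 4.86*a + 0.81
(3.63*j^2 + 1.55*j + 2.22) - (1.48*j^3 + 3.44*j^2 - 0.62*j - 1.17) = -1.48*j^3 + 0.19*j^2 + 2.17*j + 3.39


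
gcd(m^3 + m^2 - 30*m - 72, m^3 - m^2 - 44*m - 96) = m^2 + 7*m + 12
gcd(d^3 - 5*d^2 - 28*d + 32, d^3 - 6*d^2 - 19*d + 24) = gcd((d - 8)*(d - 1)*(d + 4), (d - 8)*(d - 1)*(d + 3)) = d^2 - 9*d + 8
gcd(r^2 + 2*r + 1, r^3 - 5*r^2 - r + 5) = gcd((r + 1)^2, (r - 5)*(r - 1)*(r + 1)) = r + 1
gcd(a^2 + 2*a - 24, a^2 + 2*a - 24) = a^2 + 2*a - 24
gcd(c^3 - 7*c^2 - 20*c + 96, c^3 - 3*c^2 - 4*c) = 1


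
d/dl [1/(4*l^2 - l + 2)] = (1 - 8*l)/(4*l^2 - l + 2)^2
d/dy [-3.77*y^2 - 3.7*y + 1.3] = -7.54*y - 3.7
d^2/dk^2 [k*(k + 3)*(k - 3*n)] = 6*k - 6*n + 6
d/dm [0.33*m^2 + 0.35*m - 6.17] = 0.66*m + 0.35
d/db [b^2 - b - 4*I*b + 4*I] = 2*b - 1 - 4*I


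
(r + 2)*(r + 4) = r^2 + 6*r + 8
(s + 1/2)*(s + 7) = s^2 + 15*s/2 + 7/2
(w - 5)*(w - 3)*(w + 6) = w^3 - 2*w^2 - 33*w + 90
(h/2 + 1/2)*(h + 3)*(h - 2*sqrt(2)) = h^3/2 - sqrt(2)*h^2 + 2*h^2 - 4*sqrt(2)*h + 3*h/2 - 3*sqrt(2)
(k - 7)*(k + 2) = k^2 - 5*k - 14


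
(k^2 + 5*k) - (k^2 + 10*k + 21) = -5*k - 21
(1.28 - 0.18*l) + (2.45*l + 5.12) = 2.27*l + 6.4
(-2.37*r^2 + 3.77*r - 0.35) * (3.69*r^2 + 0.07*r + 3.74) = -8.7453*r^4 + 13.7454*r^3 - 9.8914*r^2 + 14.0753*r - 1.309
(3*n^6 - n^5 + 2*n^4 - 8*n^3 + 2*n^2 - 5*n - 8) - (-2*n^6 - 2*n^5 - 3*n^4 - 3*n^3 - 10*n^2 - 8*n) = 5*n^6 + n^5 + 5*n^4 - 5*n^3 + 12*n^2 + 3*n - 8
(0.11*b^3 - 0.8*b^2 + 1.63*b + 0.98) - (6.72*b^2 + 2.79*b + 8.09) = 0.11*b^3 - 7.52*b^2 - 1.16*b - 7.11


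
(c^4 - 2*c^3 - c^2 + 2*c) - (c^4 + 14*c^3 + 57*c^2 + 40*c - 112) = -16*c^3 - 58*c^2 - 38*c + 112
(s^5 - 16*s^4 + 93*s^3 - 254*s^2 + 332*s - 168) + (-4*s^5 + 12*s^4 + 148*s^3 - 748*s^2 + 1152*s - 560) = -3*s^5 - 4*s^4 + 241*s^3 - 1002*s^2 + 1484*s - 728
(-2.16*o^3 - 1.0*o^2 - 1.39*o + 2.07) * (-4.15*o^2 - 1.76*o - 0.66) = 8.964*o^5 + 7.9516*o^4 + 8.9541*o^3 - 5.4841*o^2 - 2.7258*o - 1.3662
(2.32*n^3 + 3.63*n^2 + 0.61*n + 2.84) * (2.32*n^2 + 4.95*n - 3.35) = 5.3824*n^5 + 19.9056*n^4 + 11.6117*n^3 - 2.5522*n^2 + 12.0145*n - 9.514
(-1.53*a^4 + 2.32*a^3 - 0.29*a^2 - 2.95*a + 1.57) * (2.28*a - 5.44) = -3.4884*a^5 + 13.6128*a^4 - 13.282*a^3 - 5.1484*a^2 + 19.6276*a - 8.5408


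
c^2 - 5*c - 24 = (c - 8)*(c + 3)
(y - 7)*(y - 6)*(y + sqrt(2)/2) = y^3 - 13*y^2 + sqrt(2)*y^2/2 - 13*sqrt(2)*y/2 + 42*y + 21*sqrt(2)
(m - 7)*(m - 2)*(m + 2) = m^3 - 7*m^2 - 4*m + 28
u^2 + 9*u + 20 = (u + 4)*(u + 5)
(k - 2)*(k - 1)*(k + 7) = k^3 + 4*k^2 - 19*k + 14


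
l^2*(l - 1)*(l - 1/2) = l^4 - 3*l^3/2 + l^2/2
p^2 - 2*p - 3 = (p - 3)*(p + 1)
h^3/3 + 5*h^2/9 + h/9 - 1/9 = (h/3 + 1/3)*(h - 1/3)*(h + 1)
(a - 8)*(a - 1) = a^2 - 9*a + 8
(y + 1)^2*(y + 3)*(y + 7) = y^4 + 12*y^3 + 42*y^2 + 52*y + 21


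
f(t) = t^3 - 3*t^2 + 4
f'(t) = 3*t^2 - 6*t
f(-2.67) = -36.42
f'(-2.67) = 37.41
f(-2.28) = -23.45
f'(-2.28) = 29.28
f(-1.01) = -0.09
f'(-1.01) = 9.12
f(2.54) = 1.03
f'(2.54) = 4.11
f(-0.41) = 3.43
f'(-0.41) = 2.96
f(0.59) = 3.16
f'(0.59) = -2.50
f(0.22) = 3.87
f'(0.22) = -1.17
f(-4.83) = -178.67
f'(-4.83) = 98.97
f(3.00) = 4.00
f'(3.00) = 9.00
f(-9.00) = -968.00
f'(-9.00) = 297.00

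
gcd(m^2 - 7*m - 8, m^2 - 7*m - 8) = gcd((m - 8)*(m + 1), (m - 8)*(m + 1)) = m^2 - 7*m - 8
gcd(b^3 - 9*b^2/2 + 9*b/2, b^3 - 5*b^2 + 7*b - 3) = b - 3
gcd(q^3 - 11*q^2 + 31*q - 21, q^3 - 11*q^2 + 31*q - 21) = q^3 - 11*q^2 + 31*q - 21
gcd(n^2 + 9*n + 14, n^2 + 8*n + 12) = n + 2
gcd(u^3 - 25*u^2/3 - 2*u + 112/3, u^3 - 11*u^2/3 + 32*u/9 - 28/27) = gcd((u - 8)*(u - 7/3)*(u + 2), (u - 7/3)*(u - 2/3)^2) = u - 7/3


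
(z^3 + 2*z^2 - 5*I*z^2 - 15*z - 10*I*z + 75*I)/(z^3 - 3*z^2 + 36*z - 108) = (z^2 + 5*z*(1 - I) - 25*I)/(z^2 + 36)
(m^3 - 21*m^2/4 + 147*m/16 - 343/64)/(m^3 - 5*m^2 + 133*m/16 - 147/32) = (4*m - 7)/(2*(2*m - 3))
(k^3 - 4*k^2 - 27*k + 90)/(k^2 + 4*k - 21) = (k^2 - k - 30)/(k + 7)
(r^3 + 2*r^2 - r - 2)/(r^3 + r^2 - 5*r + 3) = (r^2 + 3*r + 2)/(r^2 + 2*r - 3)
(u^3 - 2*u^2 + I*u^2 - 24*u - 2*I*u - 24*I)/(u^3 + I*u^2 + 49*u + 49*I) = (u^2 - 2*u - 24)/(u^2 + 49)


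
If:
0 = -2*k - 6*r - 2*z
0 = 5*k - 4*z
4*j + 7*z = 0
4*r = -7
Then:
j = -245/48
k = 7/3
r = -7/4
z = 35/12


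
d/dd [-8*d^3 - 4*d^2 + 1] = 8*d*(-3*d - 1)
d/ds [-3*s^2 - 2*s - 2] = -6*s - 2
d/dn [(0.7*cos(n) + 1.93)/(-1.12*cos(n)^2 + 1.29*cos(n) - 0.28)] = (-0.784*cos(n)^2 - 4.3232*cos(n) + 2.6857)*sin(n)/(1.2544*cos(n)^4 - 2.8896*cos(n)^3 + 2.2913*cos(n)^2 - 0.7224*cos(n) + 0.0784)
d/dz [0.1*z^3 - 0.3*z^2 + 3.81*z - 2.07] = 0.3*z^2 - 0.6*z + 3.81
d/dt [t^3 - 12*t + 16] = 3*t^2 - 12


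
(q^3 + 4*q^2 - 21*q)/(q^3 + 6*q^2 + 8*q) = (q^2 + 4*q - 21)/(q^2 + 6*q + 8)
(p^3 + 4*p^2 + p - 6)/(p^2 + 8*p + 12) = (p^2 + 2*p - 3)/(p + 6)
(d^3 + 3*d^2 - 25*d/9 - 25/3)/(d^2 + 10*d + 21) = (d^2 - 25/9)/(d + 7)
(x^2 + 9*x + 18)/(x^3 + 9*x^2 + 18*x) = 1/x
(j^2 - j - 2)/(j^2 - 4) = (j + 1)/(j + 2)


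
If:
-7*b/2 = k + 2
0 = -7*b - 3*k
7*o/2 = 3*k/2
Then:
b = -12/7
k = 4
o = 12/7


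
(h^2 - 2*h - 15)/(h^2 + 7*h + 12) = (h - 5)/(h + 4)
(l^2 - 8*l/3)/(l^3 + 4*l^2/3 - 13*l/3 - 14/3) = l*(3*l - 8)/(3*l^3 + 4*l^2 - 13*l - 14)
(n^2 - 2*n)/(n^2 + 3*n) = (n - 2)/(n + 3)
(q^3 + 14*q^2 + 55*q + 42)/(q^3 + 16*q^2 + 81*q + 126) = (q + 1)/(q + 3)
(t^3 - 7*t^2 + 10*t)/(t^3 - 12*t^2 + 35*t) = (t - 2)/(t - 7)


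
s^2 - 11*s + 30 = (s - 6)*(s - 5)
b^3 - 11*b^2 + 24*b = b*(b - 8)*(b - 3)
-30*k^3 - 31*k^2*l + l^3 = (-6*k + l)*(k + l)*(5*k + l)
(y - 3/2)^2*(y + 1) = y^3 - 2*y^2 - 3*y/4 + 9/4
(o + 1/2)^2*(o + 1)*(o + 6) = o^4 + 8*o^3 + 53*o^2/4 + 31*o/4 + 3/2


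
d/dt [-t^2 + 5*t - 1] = 5 - 2*t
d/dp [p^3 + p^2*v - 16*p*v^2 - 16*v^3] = 3*p^2 + 2*p*v - 16*v^2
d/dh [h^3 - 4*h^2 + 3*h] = 3*h^2 - 8*h + 3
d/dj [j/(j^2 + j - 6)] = (j^2 - j*(2*j + 1) + j - 6)/(j^2 + j - 6)^2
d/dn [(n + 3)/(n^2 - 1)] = (n^2 - 2*n*(n + 3) - 1)/(n^2 - 1)^2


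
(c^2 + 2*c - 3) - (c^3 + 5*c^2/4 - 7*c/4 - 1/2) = -c^3 - c^2/4 + 15*c/4 - 5/2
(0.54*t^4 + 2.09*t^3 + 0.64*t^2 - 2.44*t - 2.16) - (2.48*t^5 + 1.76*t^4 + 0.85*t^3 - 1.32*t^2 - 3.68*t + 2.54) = -2.48*t^5 - 1.22*t^4 + 1.24*t^3 + 1.96*t^2 + 1.24*t - 4.7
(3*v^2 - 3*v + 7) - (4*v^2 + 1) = -v^2 - 3*v + 6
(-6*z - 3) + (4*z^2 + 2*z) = 4*z^2 - 4*z - 3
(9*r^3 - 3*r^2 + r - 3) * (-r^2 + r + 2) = -9*r^5 + 12*r^4 + 14*r^3 - 2*r^2 - r - 6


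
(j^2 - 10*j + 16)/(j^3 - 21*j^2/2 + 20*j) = 2*(j - 2)/(j*(2*j - 5))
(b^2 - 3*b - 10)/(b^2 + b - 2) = (b - 5)/(b - 1)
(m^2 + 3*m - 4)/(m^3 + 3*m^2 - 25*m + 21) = (m + 4)/(m^2 + 4*m - 21)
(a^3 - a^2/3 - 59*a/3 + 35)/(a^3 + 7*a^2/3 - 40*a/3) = (3*a^2 - 16*a + 21)/(a*(3*a - 8))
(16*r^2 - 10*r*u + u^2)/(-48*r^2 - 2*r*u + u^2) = (-2*r + u)/(6*r + u)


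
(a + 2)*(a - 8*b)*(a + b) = a^3 - 7*a^2*b + 2*a^2 - 8*a*b^2 - 14*a*b - 16*b^2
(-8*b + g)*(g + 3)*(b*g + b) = -8*b^2*g^2 - 32*b^2*g - 24*b^2 + b*g^3 + 4*b*g^2 + 3*b*g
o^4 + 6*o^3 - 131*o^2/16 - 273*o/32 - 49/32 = (o - 7/4)*(o + 1/4)*(o + 1/2)*(o + 7)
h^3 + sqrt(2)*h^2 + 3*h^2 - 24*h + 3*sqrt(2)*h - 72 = (h + 3)*(h - 3*sqrt(2))*(h + 4*sqrt(2))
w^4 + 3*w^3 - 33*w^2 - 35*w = w*(w - 5)*(w + 1)*(w + 7)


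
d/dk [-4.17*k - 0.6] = -4.17000000000000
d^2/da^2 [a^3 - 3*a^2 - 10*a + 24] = 6*a - 6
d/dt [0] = 0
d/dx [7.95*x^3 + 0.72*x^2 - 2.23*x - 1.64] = 23.85*x^2 + 1.44*x - 2.23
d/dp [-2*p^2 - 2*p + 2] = -4*p - 2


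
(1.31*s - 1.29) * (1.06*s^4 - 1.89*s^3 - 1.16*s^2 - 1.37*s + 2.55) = 1.3886*s^5 - 3.8433*s^4 + 0.9185*s^3 - 0.2983*s^2 + 5.1078*s - 3.2895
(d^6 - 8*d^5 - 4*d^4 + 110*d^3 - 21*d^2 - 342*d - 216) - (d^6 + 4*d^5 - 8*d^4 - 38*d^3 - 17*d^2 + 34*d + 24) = -12*d^5 + 4*d^4 + 148*d^3 - 4*d^2 - 376*d - 240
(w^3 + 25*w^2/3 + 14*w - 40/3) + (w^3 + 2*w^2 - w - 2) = 2*w^3 + 31*w^2/3 + 13*w - 46/3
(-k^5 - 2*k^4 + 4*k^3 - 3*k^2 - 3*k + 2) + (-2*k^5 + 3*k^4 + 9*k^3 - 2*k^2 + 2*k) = -3*k^5 + k^4 + 13*k^3 - 5*k^2 - k + 2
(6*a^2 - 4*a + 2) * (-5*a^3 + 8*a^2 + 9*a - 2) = -30*a^5 + 68*a^4 + 12*a^3 - 32*a^2 + 26*a - 4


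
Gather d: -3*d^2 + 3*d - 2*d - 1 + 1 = -3*d^2 + d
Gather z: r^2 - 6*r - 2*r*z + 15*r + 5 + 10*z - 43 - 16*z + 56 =r^2 + 9*r + z*(-2*r - 6) + 18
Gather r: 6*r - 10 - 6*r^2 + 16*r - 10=-6*r^2 + 22*r - 20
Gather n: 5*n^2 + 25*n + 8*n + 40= 5*n^2 + 33*n + 40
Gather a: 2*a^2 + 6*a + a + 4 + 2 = 2*a^2 + 7*a + 6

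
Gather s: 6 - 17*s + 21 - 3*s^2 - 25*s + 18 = -3*s^2 - 42*s + 45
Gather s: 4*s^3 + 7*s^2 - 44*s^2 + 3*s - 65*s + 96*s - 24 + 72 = 4*s^3 - 37*s^2 + 34*s + 48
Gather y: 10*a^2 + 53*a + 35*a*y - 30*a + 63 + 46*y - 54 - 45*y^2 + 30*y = 10*a^2 + 23*a - 45*y^2 + y*(35*a + 76) + 9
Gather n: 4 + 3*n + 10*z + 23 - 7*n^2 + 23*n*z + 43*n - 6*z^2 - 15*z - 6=-7*n^2 + n*(23*z + 46) - 6*z^2 - 5*z + 21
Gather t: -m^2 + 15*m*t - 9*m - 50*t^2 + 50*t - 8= -m^2 - 9*m - 50*t^2 + t*(15*m + 50) - 8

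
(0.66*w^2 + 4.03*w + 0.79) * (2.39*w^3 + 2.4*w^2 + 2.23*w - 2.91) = 1.5774*w^5 + 11.2157*w^4 + 13.0319*w^3 + 8.9623*w^2 - 9.9656*w - 2.2989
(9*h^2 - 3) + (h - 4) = 9*h^2 + h - 7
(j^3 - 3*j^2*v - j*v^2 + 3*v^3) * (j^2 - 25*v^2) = j^5 - 3*j^4*v - 26*j^3*v^2 + 78*j^2*v^3 + 25*j*v^4 - 75*v^5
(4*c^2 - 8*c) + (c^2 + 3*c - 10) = 5*c^2 - 5*c - 10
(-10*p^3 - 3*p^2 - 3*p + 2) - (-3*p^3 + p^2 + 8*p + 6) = -7*p^3 - 4*p^2 - 11*p - 4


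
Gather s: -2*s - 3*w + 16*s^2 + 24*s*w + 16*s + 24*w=16*s^2 + s*(24*w + 14) + 21*w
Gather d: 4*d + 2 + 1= 4*d + 3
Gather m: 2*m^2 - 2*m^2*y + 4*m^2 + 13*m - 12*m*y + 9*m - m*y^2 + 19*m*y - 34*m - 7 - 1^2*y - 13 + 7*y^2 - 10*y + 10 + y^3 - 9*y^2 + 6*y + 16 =m^2*(6 - 2*y) + m*(-y^2 + 7*y - 12) + y^3 - 2*y^2 - 5*y + 6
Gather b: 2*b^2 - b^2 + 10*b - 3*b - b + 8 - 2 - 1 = b^2 + 6*b + 5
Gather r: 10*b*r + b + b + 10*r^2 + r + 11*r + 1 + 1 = 2*b + 10*r^2 + r*(10*b + 12) + 2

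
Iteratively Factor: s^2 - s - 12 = (s + 3)*(s - 4)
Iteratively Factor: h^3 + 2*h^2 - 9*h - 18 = (h + 3)*(h^2 - h - 6) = (h - 3)*(h + 3)*(h + 2)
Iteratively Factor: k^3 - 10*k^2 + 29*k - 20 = (k - 4)*(k^2 - 6*k + 5) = (k - 4)*(k - 1)*(k - 5)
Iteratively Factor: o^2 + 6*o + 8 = (o + 2)*(o + 4)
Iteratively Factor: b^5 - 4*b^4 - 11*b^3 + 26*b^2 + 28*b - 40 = (b + 2)*(b^4 - 6*b^3 + b^2 + 24*b - 20) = (b + 2)^2*(b^3 - 8*b^2 + 17*b - 10) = (b - 1)*(b + 2)^2*(b^2 - 7*b + 10) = (b - 2)*(b - 1)*(b + 2)^2*(b - 5)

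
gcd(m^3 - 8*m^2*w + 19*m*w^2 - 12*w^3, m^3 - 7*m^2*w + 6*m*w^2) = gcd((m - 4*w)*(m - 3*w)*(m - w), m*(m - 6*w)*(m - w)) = -m + w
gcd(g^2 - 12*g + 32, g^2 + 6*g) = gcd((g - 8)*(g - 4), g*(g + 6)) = 1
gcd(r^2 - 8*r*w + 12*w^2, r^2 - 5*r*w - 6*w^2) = r - 6*w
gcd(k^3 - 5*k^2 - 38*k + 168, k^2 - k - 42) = k^2 - k - 42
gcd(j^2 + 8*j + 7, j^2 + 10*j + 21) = j + 7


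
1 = 1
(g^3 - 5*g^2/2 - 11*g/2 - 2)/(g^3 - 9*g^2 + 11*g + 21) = (g^2 - 7*g/2 - 2)/(g^2 - 10*g + 21)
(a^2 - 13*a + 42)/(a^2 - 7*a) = (a - 6)/a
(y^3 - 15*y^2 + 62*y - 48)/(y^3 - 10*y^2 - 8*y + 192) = (y - 1)/(y + 4)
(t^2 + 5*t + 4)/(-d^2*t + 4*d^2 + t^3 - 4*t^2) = (t^2 + 5*t + 4)/(-d^2*t + 4*d^2 + t^3 - 4*t^2)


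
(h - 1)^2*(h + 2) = h^3 - 3*h + 2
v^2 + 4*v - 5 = (v - 1)*(v + 5)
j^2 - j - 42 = (j - 7)*(j + 6)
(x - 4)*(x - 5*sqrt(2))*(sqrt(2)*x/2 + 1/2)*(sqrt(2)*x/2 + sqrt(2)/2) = x^4/2 - 9*sqrt(2)*x^3/4 - 3*x^3/2 - 9*x^2/2 + 27*sqrt(2)*x^2/4 + 15*x/2 + 9*sqrt(2)*x + 10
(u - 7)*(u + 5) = u^2 - 2*u - 35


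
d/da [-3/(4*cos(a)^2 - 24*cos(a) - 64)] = 3*(3 - cos(a))*sin(a)/(2*(sin(a)^2 + 6*cos(a) + 15)^2)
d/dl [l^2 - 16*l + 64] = 2*l - 16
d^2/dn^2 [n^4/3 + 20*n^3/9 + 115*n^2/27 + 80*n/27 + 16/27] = 4*n^2 + 40*n/3 + 230/27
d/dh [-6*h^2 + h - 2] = 1 - 12*h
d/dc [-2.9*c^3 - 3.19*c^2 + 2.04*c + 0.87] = -8.7*c^2 - 6.38*c + 2.04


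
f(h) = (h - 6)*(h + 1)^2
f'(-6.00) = 145.00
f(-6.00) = -300.00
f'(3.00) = -8.00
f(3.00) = -48.00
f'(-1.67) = 10.73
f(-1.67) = -3.44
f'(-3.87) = 64.89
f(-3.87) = -81.30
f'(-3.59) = 56.38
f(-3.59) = -64.33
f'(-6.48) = 166.81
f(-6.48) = -374.78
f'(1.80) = -15.68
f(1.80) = -32.93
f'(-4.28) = 78.20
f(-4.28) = -110.60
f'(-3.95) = 67.41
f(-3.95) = -86.59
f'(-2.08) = 18.62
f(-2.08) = -9.42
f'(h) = (h - 6)*(2*h + 2) + (h + 1)^2 = (h + 1)*(3*h - 11)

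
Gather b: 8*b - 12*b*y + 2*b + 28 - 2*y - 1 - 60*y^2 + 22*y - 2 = b*(10 - 12*y) - 60*y^2 + 20*y + 25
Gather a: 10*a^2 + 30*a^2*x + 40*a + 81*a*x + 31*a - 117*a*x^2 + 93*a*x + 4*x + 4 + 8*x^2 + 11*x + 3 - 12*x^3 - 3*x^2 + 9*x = a^2*(30*x + 10) + a*(-117*x^2 + 174*x + 71) - 12*x^3 + 5*x^2 + 24*x + 7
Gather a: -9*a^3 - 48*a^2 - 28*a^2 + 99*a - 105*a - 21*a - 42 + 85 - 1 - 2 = -9*a^3 - 76*a^2 - 27*a + 40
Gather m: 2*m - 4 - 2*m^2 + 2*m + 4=-2*m^2 + 4*m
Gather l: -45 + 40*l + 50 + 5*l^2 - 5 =5*l^2 + 40*l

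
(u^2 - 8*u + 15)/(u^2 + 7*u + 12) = (u^2 - 8*u + 15)/(u^2 + 7*u + 12)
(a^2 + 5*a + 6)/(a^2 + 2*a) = (a + 3)/a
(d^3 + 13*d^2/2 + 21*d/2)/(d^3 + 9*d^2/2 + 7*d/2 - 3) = d*(2*d + 7)/(2*d^2 + 3*d - 2)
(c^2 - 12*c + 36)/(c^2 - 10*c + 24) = (c - 6)/(c - 4)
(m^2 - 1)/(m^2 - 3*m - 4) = (m - 1)/(m - 4)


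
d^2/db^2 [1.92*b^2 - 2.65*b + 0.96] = 3.84000000000000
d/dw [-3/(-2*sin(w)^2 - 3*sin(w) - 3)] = -3*(4*sin(w) + 3)*cos(w)/(3*sin(w) - cos(2*w) + 4)^2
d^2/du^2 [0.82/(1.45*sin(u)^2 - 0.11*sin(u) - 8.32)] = (6.8962*sin(u)^4 - 0.39237*sin(u)^3 + 29.235542*sin(u)^2 + 0.034276*sin(u) - 19.804804)/(-1.45*sin(u)^2 + 0.11*sin(u) + 8.32)^3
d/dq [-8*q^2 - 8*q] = -16*q - 8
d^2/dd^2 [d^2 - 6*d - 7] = 2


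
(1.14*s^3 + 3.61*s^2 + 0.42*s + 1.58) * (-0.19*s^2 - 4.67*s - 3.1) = -0.2166*s^5 - 6.0097*s^4 - 20.4725*s^3 - 13.4526*s^2 - 8.6806*s - 4.898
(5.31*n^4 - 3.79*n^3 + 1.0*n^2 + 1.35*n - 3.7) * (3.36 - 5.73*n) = -30.4263*n^5 + 39.5583*n^4 - 18.4644*n^3 - 4.3755*n^2 + 25.737*n - 12.432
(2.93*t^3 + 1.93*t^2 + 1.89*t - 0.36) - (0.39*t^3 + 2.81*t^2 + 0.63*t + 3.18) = 2.54*t^3 - 0.88*t^2 + 1.26*t - 3.54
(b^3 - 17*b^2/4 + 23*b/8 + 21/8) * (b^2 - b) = b^5 - 21*b^4/4 + 57*b^3/8 - b^2/4 - 21*b/8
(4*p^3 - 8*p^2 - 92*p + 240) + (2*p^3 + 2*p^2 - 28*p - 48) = 6*p^3 - 6*p^2 - 120*p + 192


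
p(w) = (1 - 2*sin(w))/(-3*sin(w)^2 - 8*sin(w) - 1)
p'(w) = (1 - 2*sin(w))*(6*sin(w)*cos(w) + 8*cos(w))/(-3*sin(w)^2 - 8*sin(w) - 1)^2 - 2*cos(w)/(-3*sin(w)^2 - 8*sin(w) - 1) = 2*(-3*sin(w)^2 + 3*sin(w) + 5)*cos(w)/(3*sin(w)^2 + 8*sin(w) + 1)^2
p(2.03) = 0.07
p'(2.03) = -0.04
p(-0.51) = 0.90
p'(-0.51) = 1.03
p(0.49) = -0.01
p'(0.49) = 0.34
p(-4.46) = 0.08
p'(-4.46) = -0.02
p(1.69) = 0.08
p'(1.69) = -0.01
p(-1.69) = 0.75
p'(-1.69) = 0.01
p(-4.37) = 0.08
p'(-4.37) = -0.03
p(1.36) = 0.08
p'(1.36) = 0.02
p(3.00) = -0.33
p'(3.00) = -2.22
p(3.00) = -0.33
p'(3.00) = -2.22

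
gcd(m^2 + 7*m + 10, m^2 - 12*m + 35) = 1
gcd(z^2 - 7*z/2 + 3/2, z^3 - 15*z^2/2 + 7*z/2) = z - 1/2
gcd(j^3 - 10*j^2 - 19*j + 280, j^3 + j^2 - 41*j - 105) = j^2 - 2*j - 35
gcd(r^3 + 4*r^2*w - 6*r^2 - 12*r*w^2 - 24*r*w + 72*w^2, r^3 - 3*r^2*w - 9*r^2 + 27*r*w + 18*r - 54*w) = r - 6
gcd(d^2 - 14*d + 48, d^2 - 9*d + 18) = d - 6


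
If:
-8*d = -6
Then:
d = 3/4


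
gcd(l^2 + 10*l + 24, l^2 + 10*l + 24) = l^2 + 10*l + 24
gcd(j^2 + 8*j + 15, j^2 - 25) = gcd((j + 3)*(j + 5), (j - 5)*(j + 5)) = j + 5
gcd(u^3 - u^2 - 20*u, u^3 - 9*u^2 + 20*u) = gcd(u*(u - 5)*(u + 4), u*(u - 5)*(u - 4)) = u^2 - 5*u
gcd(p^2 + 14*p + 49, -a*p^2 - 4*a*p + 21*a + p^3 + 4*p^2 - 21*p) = p + 7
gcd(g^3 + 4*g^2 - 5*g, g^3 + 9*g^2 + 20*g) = g^2 + 5*g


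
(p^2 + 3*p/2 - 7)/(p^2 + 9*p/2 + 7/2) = (p - 2)/(p + 1)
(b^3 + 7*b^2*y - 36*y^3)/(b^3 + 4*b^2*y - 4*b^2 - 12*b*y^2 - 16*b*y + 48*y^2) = (b + 3*y)/(b - 4)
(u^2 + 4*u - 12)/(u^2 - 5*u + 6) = (u + 6)/(u - 3)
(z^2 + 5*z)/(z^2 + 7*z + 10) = z/(z + 2)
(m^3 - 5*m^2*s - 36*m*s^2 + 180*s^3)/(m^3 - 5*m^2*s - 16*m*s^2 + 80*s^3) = (-m^2 + 36*s^2)/(-m^2 + 16*s^2)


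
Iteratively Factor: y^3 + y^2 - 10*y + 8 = (y - 1)*(y^2 + 2*y - 8) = (y - 2)*(y - 1)*(y + 4)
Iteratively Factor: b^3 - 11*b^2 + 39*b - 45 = (b - 5)*(b^2 - 6*b + 9) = (b - 5)*(b - 3)*(b - 3)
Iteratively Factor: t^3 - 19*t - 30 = (t + 3)*(t^2 - 3*t - 10) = (t + 2)*(t + 3)*(t - 5)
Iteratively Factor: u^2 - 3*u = (u)*(u - 3)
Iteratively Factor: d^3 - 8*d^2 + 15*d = (d - 5)*(d^2 - 3*d) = d*(d - 5)*(d - 3)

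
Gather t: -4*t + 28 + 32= 60 - 4*t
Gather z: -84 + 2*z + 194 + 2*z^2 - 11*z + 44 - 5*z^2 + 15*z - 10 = -3*z^2 + 6*z + 144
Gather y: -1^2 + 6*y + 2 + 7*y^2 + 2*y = 7*y^2 + 8*y + 1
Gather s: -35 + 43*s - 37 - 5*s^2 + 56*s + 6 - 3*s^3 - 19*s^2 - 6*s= -3*s^3 - 24*s^2 + 93*s - 66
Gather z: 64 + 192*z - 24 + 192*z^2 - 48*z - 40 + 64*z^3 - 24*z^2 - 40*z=64*z^3 + 168*z^2 + 104*z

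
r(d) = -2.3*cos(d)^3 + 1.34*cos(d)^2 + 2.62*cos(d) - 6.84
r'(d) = 6.9*sin(d)*cos(d)^2 - 2.68*sin(d)*cos(d) - 2.62*sin(d)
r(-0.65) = -5.07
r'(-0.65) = 0.23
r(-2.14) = -7.50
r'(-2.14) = -0.70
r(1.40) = -6.37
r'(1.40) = -2.83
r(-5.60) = -5.07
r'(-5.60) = -0.35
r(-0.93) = -5.29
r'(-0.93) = 1.41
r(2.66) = -6.51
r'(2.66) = 2.40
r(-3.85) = -7.05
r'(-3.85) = 2.21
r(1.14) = -5.68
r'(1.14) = -2.30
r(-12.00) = -5.06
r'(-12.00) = 0.02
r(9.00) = -6.38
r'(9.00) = 2.29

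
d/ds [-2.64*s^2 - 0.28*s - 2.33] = -5.28*s - 0.28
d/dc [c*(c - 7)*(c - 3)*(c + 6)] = 4*c^3 - 12*c^2 - 78*c + 126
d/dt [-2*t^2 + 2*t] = 2 - 4*t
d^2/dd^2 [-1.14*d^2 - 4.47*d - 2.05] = -2.28000000000000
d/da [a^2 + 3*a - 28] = 2*a + 3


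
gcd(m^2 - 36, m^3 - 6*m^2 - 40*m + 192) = m + 6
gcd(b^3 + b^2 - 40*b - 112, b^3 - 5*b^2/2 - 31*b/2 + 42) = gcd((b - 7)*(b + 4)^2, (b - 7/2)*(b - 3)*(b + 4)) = b + 4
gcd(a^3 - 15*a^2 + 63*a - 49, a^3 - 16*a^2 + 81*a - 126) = a - 7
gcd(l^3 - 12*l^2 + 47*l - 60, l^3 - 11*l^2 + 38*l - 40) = l^2 - 9*l + 20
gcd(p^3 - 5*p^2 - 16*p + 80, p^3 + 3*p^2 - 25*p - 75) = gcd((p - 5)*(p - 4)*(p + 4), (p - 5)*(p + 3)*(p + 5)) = p - 5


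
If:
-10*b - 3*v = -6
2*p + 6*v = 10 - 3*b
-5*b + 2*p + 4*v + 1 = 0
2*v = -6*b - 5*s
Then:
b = 21/4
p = 349/8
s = -1/10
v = -31/2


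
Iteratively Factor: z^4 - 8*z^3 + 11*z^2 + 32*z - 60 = (z - 5)*(z^3 - 3*z^2 - 4*z + 12) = (z - 5)*(z - 3)*(z^2 - 4) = (z - 5)*(z - 3)*(z + 2)*(z - 2)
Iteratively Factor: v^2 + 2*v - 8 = (v - 2)*(v + 4)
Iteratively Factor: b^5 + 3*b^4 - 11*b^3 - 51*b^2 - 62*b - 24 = (b - 4)*(b^4 + 7*b^3 + 17*b^2 + 17*b + 6) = (b - 4)*(b + 1)*(b^3 + 6*b^2 + 11*b + 6) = (b - 4)*(b + 1)^2*(b^2 + 5*b + 6) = (b - 4)*(b + 1)^2*(b + 2)*(b + 3)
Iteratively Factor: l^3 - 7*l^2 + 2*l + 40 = (l + 2)*(l^2 - 9*l + 20) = (l - 4)*(l + 2)*(l - 5)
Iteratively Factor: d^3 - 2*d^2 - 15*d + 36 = (d - 3)*(d^2 + d - 12) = (d - 3)^2*(d + 4)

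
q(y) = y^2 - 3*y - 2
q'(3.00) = 3.00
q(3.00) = -2.00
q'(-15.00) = -33.00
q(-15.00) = 268.00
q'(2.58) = 2.16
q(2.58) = -3.08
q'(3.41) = 3.82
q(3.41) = -0.60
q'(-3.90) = -10.80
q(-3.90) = 24.91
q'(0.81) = -1.38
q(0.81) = -3.77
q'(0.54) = -1.92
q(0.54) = -3.33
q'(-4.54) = -12.08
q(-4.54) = 32.23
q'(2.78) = 2.56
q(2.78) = -2.61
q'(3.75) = 4.50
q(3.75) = 0.81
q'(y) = 2*y - 3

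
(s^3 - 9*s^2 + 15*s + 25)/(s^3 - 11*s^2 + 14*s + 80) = (s^2 - 4*s - 5)/(s^2 - 6*s - 16)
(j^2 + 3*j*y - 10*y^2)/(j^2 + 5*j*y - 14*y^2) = (j + 5*y)/(j + 7*y)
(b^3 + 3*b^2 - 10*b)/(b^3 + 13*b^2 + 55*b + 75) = b*(b - 2)/(b^2 + 8*b + 15)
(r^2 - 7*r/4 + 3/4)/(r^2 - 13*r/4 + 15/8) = 2*(r - 1)/(2*r - 5)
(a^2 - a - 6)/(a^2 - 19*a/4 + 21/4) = 4*(a + 2)/(4*a - 7)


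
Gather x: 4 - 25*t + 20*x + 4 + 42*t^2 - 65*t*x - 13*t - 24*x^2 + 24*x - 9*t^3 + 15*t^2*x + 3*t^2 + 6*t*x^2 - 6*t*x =-9*t^3 + 45*t^2 - 38*t + x^2*(6*t - 24) + x*(15*t^2 - 71*t + 44) + 8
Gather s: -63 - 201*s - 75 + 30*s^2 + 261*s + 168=30*s^2 + 60*s + 30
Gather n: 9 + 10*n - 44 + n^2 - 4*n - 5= n^2 + 6*n - 40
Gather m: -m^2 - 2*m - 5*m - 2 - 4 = -m^2 - 7*m - 6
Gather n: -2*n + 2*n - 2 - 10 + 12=0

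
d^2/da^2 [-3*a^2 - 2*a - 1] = -6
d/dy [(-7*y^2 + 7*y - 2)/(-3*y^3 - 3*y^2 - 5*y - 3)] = (-21*y^4 + 42*y^3 + 38*y^2 + 30*y - 31)/(9*y^6 + 18*y^5 + 39*y^4 + 48*y^3 + 43*y^2 + 30*y + 9)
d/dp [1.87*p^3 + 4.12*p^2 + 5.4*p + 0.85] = 5.61*p^2 + 8.24*p + 5.4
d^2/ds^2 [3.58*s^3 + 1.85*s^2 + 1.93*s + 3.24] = 21.48*s + 3.7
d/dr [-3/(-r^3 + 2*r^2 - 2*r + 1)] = 3*(-3*r^2 + 4*r - 2)/(r^3 - 2*r^2 + 2*r - 1)^2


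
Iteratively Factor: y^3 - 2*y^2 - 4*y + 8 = (y - 2)*(y^2 - 4) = (y - 2)*(y + 2)*(y - 2)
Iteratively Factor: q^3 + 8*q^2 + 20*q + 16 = (q + 4)*(q^2 + 4*q + 4) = (q + 2)*(q + 4)*(q + 2)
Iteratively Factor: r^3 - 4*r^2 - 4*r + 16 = (r + 2)*(r^2 - 6*r + 8) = (r - 2)*(r + 2)*(r - 4)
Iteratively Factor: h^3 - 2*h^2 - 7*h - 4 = (h + 1)*(h^2 - 3*h - 4) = (h - 4)*(h + 1)*(h + 1)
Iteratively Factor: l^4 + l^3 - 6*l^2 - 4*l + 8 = (l - 1)*(l^3 + 2*l^2 - 4*l - 8) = (l - 2)*(l - 1)*(l^2 + 4*l + 4) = (l - 2)*(l - 1)*(l + 2)*(l + 2)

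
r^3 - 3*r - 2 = (r - 2)*(r + 1)^2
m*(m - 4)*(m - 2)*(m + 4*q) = m^4 + 4*m^3*q - 6*m^3 - 24*m^2*q + 8*m^2 + 32*m*q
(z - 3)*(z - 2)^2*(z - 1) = z^4 - 8*z^3 + 23*z^2 - 28*z + 12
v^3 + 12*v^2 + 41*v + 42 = (v + 2)*(v + 3)*(v + 7)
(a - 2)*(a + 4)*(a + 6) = a^3 + 8*a^2 + 4*a - 48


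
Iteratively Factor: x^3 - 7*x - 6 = (x + 1)*(x^2 - x - 6) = (x - 3)*(x + 1)*(x + 2)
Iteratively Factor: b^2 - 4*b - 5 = (b - 5)*(b + 1)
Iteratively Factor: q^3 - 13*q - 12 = (q - 4)*(q^2 + 4*q + 3) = (q - 4)*(q + 1)*(q + 3)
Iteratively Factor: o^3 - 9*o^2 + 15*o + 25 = (o - 5)*(o^2 - 4*o - 5) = (o - 5)*(o + 1)*(o - 5)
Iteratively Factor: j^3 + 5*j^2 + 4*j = (j + 1)*(j^2 + 4*j) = (j + 1)*(j + 4)*(j)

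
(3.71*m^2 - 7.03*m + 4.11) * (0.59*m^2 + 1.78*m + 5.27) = 2.1889*m^4 + 2.4561*m^3 + 9.4632*m^2 - 29.7323*m + 21.6597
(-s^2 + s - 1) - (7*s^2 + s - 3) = 2 - 8*s^2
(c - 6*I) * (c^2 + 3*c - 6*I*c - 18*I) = c^3 + 3*c^2 - 12*I*c^2 - 36*c - 36*I*c - 108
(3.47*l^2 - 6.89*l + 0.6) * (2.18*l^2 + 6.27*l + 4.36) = 7.5646*l^4 + 6.7367*l^3 - 26.7631*l^2 - 26.2784*l + 2.616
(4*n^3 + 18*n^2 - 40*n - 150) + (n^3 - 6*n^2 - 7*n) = 5*n^3 + 12*n^2 - 47*n - 150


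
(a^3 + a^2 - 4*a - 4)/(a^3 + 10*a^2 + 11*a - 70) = (a^2 + 3*a + 2)/(a^2 + 12*a + 35)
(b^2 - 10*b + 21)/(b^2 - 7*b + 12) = (b - 7)/(b - 4)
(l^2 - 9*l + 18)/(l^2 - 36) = (l - 3)/(l + 6)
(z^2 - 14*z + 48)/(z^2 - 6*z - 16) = (z - 6)/(z + 2)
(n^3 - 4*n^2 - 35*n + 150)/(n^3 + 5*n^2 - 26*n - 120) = (n - 5)/(n + 4)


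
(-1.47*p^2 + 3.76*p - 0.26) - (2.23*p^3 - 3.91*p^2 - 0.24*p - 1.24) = -2.23*p^3 + 2.44*p^2 + 4.0*p + 0.98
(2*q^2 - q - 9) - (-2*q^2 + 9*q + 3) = 4*q^2 - 10*q - 12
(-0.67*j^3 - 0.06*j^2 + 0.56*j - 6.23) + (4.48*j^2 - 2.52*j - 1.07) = -0.67*j^3 + 4.42*j^2 - 1.96*j - 7.3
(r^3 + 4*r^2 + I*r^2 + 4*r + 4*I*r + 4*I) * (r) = r^4 + 4*r^3 + I*r^3 + 4*r^2 + 4*I*r^2 + 4*I*r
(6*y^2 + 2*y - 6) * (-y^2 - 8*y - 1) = -6*y^4 - 50*y^3 - 16*y^2 + 46*y + 6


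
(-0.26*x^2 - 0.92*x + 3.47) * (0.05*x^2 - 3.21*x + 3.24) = -0.013*x^4 + 0.7886*x^3 + 2.2843*x^2 - 14.1195*x + 11.2428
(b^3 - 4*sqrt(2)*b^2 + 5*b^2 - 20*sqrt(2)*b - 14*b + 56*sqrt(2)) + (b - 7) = b^3 - 4*sqrt(2)*b^2 + 5*b^2 - 20*sqrt(2)*b - 13*b - 7 + 56*sqrt(2)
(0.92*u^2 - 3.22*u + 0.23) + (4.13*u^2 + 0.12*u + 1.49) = 5.05*u^2 - 3.1*u + 1.72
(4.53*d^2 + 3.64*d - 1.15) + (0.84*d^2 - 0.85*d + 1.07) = 5.37*d^2 + 2.79*d - 0.0799999999999998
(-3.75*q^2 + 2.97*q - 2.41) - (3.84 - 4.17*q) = -3.75*q^2 + 7.14*q - 6.25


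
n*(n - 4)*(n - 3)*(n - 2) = n^4 - 9*n^3 + 26*n^2 - 24*n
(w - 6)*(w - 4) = w^2 - 10*w + 24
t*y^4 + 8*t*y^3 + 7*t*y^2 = y^2*(y + 7)*(t*y + t)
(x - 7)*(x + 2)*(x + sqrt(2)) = x^3 - 5*x^2 + sqrt(2)*x^2 - 14*x - 5*sqrt(2)*x - 14*sqrt(2)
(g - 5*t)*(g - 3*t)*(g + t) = g^3 - 7*g^2*t + 7*g*t^2 + 15*t^3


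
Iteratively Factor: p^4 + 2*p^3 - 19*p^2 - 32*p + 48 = (p + 3)*(p^3 - p^2 - 16*p + 16) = (p + 3)*(p + 4)*(p^2 - 5*p + 4) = (p - 1)*(p + 3)*(p + 4)*(p - 4)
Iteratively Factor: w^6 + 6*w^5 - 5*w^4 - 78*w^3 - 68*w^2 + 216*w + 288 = (w + 3)*(w^5 + 3*w^4 - 14*w^3 - 36*w^2 + 40*w + 96) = (w - 2)*(w + 3)*(w^4 + 5*w^3 - 4*w^2 - 44*w - 48) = (w - 3)*(w - 2)*(w + 3)*(w^3 + 8*w^2 + 20*w + 16) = (w - 3)*(w - 2)*(w + 2)*(w + 3)*(w^2 + 6*w + 8) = (w - 3)*(w - 2)*(w + 2)*(w + 3)*(w + 4)*(w + 2)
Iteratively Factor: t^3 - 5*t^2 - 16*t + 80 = (t - 4)*(t^2 - t - 20) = (t - 5)*(t - 4)*(t + 4)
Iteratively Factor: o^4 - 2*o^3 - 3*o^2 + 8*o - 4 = (o - 1)*(o^3 - o^2 - 4*o + 4) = (o - 1)^2*(o^2 - 4) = (o - 1)^2*(o + 2)*(o - 2)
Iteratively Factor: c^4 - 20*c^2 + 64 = (c + 4)*(c^3 - 4*c^2 - 4*c + 16) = (c - 4)*(c + 4)*(c^2 - 4) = (c - 4)*(c - 2)*(c + 4)*(c + 2)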